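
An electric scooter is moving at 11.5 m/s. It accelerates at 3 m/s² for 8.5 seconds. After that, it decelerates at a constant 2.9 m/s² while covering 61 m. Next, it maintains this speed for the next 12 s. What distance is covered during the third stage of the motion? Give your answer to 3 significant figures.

Phase 1 (accelerating): v₀ = 11.5 m/s, a = 3 m/s².
v = v₀ + at = 11.5 + (3)(8.5) = 37.0 m/s
Δx = v₀t + ½at² = 11.5·8.5 + 0.5·3·8.5² = 206 m

Phase 2 (decelerating): v₀ = 37.0 m/s, a = -2.9 m/s².
v² = v₀² + 2aΔx = 37.0² + 2·-2.9·61 = 1020 → v = 31.9 m/s
t = (v − v₀)/a = (31.9 − 37.0)/-2.9 = 1.77 s

Phase 3 (constant speed): v₀ = 31.9 m/s, a = 0 m/s².
v = v₀ + at = 31.9 + (0)(12) = 31.9 m/s
Δx = v₀t + ½at² = 31.9·12 + 0.5·0·12² = 382 m
Distance in phase 3 = 382 m

382 m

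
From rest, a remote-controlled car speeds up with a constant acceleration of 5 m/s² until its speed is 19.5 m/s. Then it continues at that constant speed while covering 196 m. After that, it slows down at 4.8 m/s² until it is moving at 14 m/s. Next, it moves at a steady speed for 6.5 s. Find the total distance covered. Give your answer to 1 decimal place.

344.2 m

Phase 1 (accelerating): v₀ = 0 m/s, a = 5 m/s².
v = v₀ + at → t = (19.5 − 0) / 5 = 3.90 s
v² = v₀² + 2aΔx → Δx = (19.5² − 0²)/(2·5) = 38.0 m

Phase 2 (constant speed): v₀ = 19.5 m/s, a = 0 m/s².
Constant speed: t = d/v = 196/19.5 = 10.1 s

Phase 3 (decelerating): v₀ = 19.5 m/s, a = -4.8 m/s².
v = v₀ + at → t = (14 − 19.5) / -4.8 = 1.15 s
v² = v₀² + 2aΔx → Δx = (14² − 19.5²)/(2·-4.8) = 19.2 m

Phase 4 (constant speed): v₀ = 14.0 m/s, a = 0 m/s².
v = v₀ + at = 14.0 + (0)(6.5) = 14.0 m/s
Δx = v₀t + ½at² = 14.0·6.5 + 0.5·0·6.5² = 91.0 m
Total distance = 38.0 + 196 + 19.2 + 91.0 = 344 m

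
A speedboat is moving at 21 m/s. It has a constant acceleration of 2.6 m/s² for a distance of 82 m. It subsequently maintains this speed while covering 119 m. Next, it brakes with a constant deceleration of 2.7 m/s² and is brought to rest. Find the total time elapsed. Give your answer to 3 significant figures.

18.2 s

Phase 1 (accelerating): v₀ = 21.0 m/s, a = 2.6 m/s².
v² = v₀² + 2aΔx = 21.0² + 2·2.6·82 = 867 → v = 29.5 m/s
t = (v − v₀)/a = (29.5 − 21.0)/2.6 = 3.25 s

Phase 2 (constant speed): v₀ = 29.5 m/s, a = 0 m/s².
Constant speed: t = d/v = 119/29.5 = 4.04 s

Phase 3 (decelerating): v₀ = 29.5 m/s, a = -2.7 m/s².
v = v₀ + at → t = (0 − 29.5) / -2.7 = 10.9 s
v² = v₀² + 2aΔx → Δx = (0² − 29.5²)/(2·-2.7) = 161 m
Total time = 3.25 + 4.04 + 10.9 = 18.2 s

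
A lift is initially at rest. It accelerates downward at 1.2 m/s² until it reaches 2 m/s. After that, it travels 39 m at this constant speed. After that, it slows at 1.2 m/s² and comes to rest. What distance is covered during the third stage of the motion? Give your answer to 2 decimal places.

1.67 m

Phase 1 (accelerating): v₀ = 0 m/s, a = 1.2 m/s².
v = v₀ + at → t = (2 − 0) / 1.2 = 1.67 s
v² = v₀² + 2aΔx → Δx = (2² − 0²)/(2·1.2) = 1.67 m

Phase 2 (constant speed): v₀ = 2.00 m/s, a = 0 m/s².
Constant speed: t = d/v = 39/2.00 = 19.5 s

Phase 3 (decelerating): v₀ = 2.00 m/s, a = -1.2 m/s².
v = v₀ + at → t = (0 − 2.00) / -1.2 = 1.67 s
v² = v₀² + 2aΔx → Δx = (0² − 2.00²)/(2·-1.2) = 1.67 m
Distance in phase 3 = 1.67 m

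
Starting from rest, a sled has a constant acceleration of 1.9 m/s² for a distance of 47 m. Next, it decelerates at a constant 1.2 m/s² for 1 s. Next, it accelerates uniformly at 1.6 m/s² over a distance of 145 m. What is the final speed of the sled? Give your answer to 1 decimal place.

24.7 m/s

Phase 1 (accelerating): v₀ = 0 m/s, a = 1.9 m/s².
v² = v₀² + 2aΔx = 0² + 2·1.9·47 = 179 → v = 13.4 m/s
t = (v − v₀)/a = (13.4 − 0)/1.9 = 7.03 s

Phase 2 (decelerating): v₀ = 13.4 m/s, a = -1.2 m/s².
v = v₀ + at = 13.4 + (-1.2)(1) = 12.2 m/s
Δx = v₀t + ½at² = 13.4·1 + 0.5·-1.2·1² = 12.8 m

Phase 3 (accelerating): v₀ = 12.2 m/s, a = 1.6 m/s².
v² = v₀² + 2aΔx = 12.2² + 2·1.6·145 = 612 → v = 24.7 m/s
t = (v − v₀)/a = (24.7 − 12.2)/1.6 = 7.86 s
Final speed = 24.7 m/s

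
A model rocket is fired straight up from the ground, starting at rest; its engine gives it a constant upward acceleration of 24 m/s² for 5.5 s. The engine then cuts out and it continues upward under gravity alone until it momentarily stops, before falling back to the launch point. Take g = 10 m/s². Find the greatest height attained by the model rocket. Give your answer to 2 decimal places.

1234.20 m

Phase 1 (powered ascent): v₀ = 0 m/s, a = 24 m/s².
v = v₀ + at = 0 + (24)(5.5) = 132 m/s
Δx = v₀t + ½at² = 0·5.5 + 0.5·24·5.5² = 363 m

Phase 2 (coasting upward): v₀ = 132 m/s, a = -10 m/s².
v = v₀ + at → t = (0 − 132) / -10 = 13.2 s
v² = v₀² + 2aΔx → Δx = (0² − 132²)/(2·-10) = 871 m
Maximum height = 363 + 871 = 1230 m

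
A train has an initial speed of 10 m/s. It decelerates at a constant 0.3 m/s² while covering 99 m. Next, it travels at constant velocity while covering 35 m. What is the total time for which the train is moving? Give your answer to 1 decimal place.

Phase 1 (decelerating): v₀ = 10.0 m/s, a = -0.3 m/s².
v² = v₀² + 2aΔx = 10.0² + 2·-0.3·99 = 40.6 → v = 6.37 m/s
t = (v − v₀)/a = (6.37 − 10.0)/-0.3 = 12.1 s

Phase 2 (constant speed): v₀ = 6.37 m/s, a = 0 m/s².
Constant speed: t = d/v = 35/6.37 = 5.49 s
Total time = 12.1 + 5.49 = 17.6 s

17.6 s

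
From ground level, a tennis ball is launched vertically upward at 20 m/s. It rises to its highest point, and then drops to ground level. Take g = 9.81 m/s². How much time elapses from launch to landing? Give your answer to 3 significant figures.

4.08 s

Phase 1 (rising): v₀ = 20.0 m/s, a = -9.81 m/s².
v = v₀ + at → t = (0 − 20.0) / -9.81 = 2.04 s
v² = v₀² + 2aΔx → Δx = (0² − 20.0²)/(2·-9.81) = 20.4 m

Phase 2 (falling): v₀ = 0 m/s, a = -9.81 m/s².
Falls 20.4 m from rest: t = √(2·20.4/9.81) = 2.04 s; v = g·t = 20.0 m/s.
Total time = 2.04 + 2.04 = 4.08 s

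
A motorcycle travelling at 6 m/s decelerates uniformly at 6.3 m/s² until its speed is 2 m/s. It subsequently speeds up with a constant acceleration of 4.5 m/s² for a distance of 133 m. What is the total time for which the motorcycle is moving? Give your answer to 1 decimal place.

Phase 1 (decelerating): v₀ = 6.00 m/s, a = -6.3 m/s².
v = v₀ + at → t = (2 − 6.00) / -6.3 = 0.635 s
v² = v₀² + 2aΔx → Δx = (2² − 6.00²)/(2·-6.3) = 2.54 m

Phase 2 (accelerating): v₀ = 2.00 m/s, a = 4.5 m/s².
v² = v₀² + 2aΔx = 2.00² + 2·4.5·133 = 1200 → v = 34.7 m/s
t = (v − v₀)/a = (34.7 − 2.00)/4.5 = 7.26 s
Total time = 0.635 + 7.26 = 7.89 s

7.9 s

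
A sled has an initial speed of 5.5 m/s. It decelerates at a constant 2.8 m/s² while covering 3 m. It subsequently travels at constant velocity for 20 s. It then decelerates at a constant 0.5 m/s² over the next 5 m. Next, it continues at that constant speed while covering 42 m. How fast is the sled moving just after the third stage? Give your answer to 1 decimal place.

Phase 1 (decelerating): v₀ = 5.50 m/s, a = -2.8 m/s².
v² = v₀² + 2aΔx = 5.50² + 2·-2.8·3 = 13.5 → v = 3.67 m/s
t = (v − v₀)/a = (3.67 − 5.50)/-2.8 = 0.654 s

Phase 2 (constant speed): v₀ = 3.67 m/s, a = 0 m/s².
v = v₀ + at = 3.67 + (0)(20) = 3.67 m/s
Δx = v₀t + ½at² = 3.67·20 + 0.5·0·20² = 73.3 m

Phase 3 (decelerating): v₀ = 3.67 m/s, a = -0.5 m/s².
v² = v₀² + 2aΔx = 3.67² + 2·-0.5·5 = 8.45 → v = 2.91 m/s
t = (v − v₀)/a = (2.91 − 3.67)/-0.5 = 1.52 s
Speed at end of phase 3 = 2.91 m/s

2.9 m/s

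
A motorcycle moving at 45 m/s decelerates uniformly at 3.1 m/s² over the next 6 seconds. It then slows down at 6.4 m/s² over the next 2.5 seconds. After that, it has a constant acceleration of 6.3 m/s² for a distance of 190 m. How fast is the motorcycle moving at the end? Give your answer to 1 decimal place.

Phase 1 (decelerating): v₀ = 45.0 m/s, a = -3.1 m/s².
v = v₀ + at = 45.0 + (-3.1)(6) = 26.4 m/s
Δx = v₀t + ½at² = 45.0·6 + 0.5·-3.1·6² = 214 m

Phase 2 (decelerating): v₀ = 26.4 m/s, a = -6.4 m/s².
v = v₀ + at = 26.4 + (-6.4)(2.5) = 10.4 m/s
Δx = v₀t + ½at² = 26.4·2.5 + 0.5·-6.4·2.5² = 46.0 m

Phase 3 (accelerating): v₀ = 10.4 m/s, a = 6.3 m/s².
v² = v₀² + 2aΔx = 10.4² + 2·6.3·190 = 2500 → v = 50.0 m/s
t = (v − v₀)/a = (50.0 − 10.4)/6.3 = 6.29 s
Final speed = 50.0 m/s

50.0 m/s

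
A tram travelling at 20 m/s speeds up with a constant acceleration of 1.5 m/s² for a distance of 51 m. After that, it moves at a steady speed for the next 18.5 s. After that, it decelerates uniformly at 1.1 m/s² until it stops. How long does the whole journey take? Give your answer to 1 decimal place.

42.2 s

Phase 1 (accelerating): v₀ = 20.0 m/s, a = 1.5 m/s².
v² = v₀² + 2aΔx = 20.0² + 2·1.5·51 = 553 → v = 23.5 m/s
t = (v − v₀)/a = (23.5 − 20.0)/1.5 = 2.34 s

Phase 2 (constant speed): v₀ = 23.5 m/s, a = 0 m/s².
v = v₀ + at = 23.5 + (0)(18.5) = 23.5 m/s
Δx = v₀t + ½at² = 23.5·18.5 + 0.5·0·18.5² = 435 m

Phase 3 (decelerating): v₀ = 23.5 m/s, a = -1.1 m/s².
v = v₀ + at → t = (0 − 23.5) / -1.1 = 21.4 s
v² = v₀² + 2aΔx → Δx = (0² − 23.5²)/(2·-1.1) = 251 m
Total time = 2.34 + 18.5 + 21.4 = 42.2 s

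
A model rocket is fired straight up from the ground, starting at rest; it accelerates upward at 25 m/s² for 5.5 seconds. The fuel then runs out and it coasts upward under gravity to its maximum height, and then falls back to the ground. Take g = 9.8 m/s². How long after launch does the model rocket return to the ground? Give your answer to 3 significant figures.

36.1 s

Phase 1 (powered ascent): v₀ = 0 m/s, a = 25 m/s².
v = v₀ + at = 0 + (25)(5.5) = 138 m/s
Δx = v₀t + ½at² = 0·5.5 + 0.5·25·5.5² = 378 m

Phase 2 (coasting upward): v₀ = 138 m/s, a = -9.8 m/s².
v = v₀ + at → t = (0 − 138) / -9.8 = 14.0 s
v² = v₀² + 2aΔx → Δx = (0² − 138²)/(2·-9.8) = 965 m

Phase 3 (free fall): v₀ = 0 m/s, a = -9.8 m/s².
Falls 1340 m from rest: t = √(2·1340/9.8) = 16.6 s; v = g·t = 162 m/s.
Total time = 5.50 + 14.0 + 16.6 = 36.1 s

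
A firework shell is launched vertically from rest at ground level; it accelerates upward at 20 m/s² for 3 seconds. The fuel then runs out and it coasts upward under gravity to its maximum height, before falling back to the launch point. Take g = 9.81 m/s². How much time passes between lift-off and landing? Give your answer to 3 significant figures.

Phase 1 (powered ascent): v₀ = 0 m/s, a = 20 m/s².
v = v₀ + at = 0 + (20)(3) = 60.0 m/s
Δx = v₀t + ½at² = 0·3 + 0.5·20·3² = 90.0 m

Phase 2 (coasting upward): v₀ = 60.0 m/s, a = -9.81 m/s².
v = v₀ + at → t = (0 − 60.0) / -9.81 = 6.12 s
v² = v₀² + 2aΔx → Δx = (0² − 60.0²)/(2·-9.81) = 183 m

Phase 3 (free fall): v₀ = 0 m/s, a = -9.81 m/s².
Falls 273 m from rest: t = √(2·273/9.81) = 7.47 s; v = g·t = 73.3 m/s.
Total time = 3.00 + 6.12 + 7.47 = 16.6 s

16.6 s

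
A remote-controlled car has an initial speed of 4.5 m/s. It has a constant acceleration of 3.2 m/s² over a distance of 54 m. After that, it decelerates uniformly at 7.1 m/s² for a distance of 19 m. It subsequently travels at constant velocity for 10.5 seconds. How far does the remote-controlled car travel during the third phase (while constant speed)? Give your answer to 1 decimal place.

102.9 m

Phase 1 (accelerating): v₀ = 4.50 m/s, a = 3.2 m/s².
v² = v₀² + 2aΔx = 4.50² + 2·3.2·54 = 366 → v = 19.1 m/s
t = (v − v₀)/a = (19.1 − 4.50)/3.2 = 4.57 s

Phase 2 (decelerating): v₀ = 19.1 m/s, a = -7.1 m/s².
v² = v₀² + 2aΔx = 19.1² + 2·-7.1·19 = 96.1 → v = 9.80 m/s
t = (v − v₀)/a = (9.80 − 19.1)/-7.1 = 1.31 s

Phase 3 (constant speed): v₀ = 9.80 m/s, a = 0 m/s².
v = v₀ + at = 9.80 + (0)(10.5) = 9.80 m/s
Δx = v₀t + ½at² = 9.80·10.5 + 0.5·0·10.5² = 103 m
Distance in phase 3 = 103 m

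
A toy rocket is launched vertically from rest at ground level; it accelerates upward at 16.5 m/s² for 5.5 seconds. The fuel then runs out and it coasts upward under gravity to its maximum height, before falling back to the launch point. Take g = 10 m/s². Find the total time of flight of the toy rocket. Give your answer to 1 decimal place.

Phase 1 (powered ascent): v₀ = 0 m/s, a = 16.5 m/s².
v = v₀ + at = 0 + (16.5)(5.5) = 90.8 m/s
Δx = v₀t + ½at² = 0·5.5 + 0.5·16.5·5.5² = 250 m

Phase 2 (coasting upward): v₀ = 90.8 m/s, a = -10 m/s².
v = v₀ + at → t = (0 − 90.8) / -10 = 9.07 s
v² = v₀² + 2aΔx → Δx = (0² − 90.8²)/(2·-10) = 412 m

Phase 3 (free fall): v₀ = 0 m/s, a = -10 m/s².
Falls 661 m from rest: t = √(2·661/10) = 11.5 s; v = g·t = 115 m/s.
Total time = 5.50 + 9.07 + 11.5 = 26.1 s

26.1 s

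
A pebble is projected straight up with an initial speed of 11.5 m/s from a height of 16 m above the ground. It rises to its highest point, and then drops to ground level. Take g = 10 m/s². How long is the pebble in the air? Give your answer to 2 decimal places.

3.28 s

Phase 1 (rising): v₀ = 11.5 m/s, a = -10 m/s².
v = v₀ + at → t = (0 − 11.5) / -10 = 1.15 s
v² = v₀² + 2aΔx → Δx = (0² − 11.5²)/(2·-10) = 6.61 m

Phase 2 (falling): v₀ = 0 m/s, a = -10 m/s².
Falls 22.6 m from rest: t = √(2·22.6/10) = 2.13 s; v = g·t = 21.3 m/s.
Total time = 1.15 + 2.13 = 3.28 s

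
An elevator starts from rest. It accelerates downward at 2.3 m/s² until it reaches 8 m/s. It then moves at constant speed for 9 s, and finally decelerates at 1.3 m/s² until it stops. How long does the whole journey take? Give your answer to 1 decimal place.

Phase 1 (accelerating): v₀ = 0 m/s, a = 2.3 m/s².
v = v₀ + at → t = (8 − 0) / 2.3 = 3.48 s
v² = v₀² + 2aΔx → Δx = (8² − 0²)/(2·2.3) = 13.9 m

Phase 2 (constant speed): v₀ = 8.00 m/s, a = 0 m/s².
v = v₀ + at = 8.00 + (0)(9) = 8.00 m/s
Δx = v₀t + ½at² = 8.00·9 + 0.5·0·9² = 72.0 m

Phase 3 (decelerating): v₀ = 8.00 m/s, a = -1.3 m/s².
v = v₀ + at → t = (0 − 8.00) / -1.3 = 6.15 s
v² = v₀² + 2aΔx → Δx = (0² − 8.00²)/(2·-1.3) = 24.6 m
Total time = 3.48 + 9.00 + 6.15 = 18.6 s

18.6 s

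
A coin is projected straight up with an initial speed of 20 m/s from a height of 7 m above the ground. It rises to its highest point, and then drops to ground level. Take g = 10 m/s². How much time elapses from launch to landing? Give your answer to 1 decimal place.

4.3 s

Phase 1 (rising): v₀ = 20.0 m/s, a = -10 m/s².
v = v₀ + at → t = (0 − 20.0) / -10 = 2.00 s
v² = v₀² + 2aΔx → Δx = (0² − 20.0²)/(2·-10) = 20.0 m

Phase 2 (falling): v₀ = 0 m/s, a = -10 m/s².
Falls 27.0 m from rest: t = √(2·27.0/10) = 2.32 s; v = g·t = 23.2 m/s.
Total time = 2.00 + 2.32 = 4.32 s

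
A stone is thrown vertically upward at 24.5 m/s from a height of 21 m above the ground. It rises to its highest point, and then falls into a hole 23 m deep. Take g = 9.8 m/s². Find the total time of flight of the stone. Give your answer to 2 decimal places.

6.40 s

Phase 1 (rising): v₀ = 24.5 m/s, a = -9.8 m/s².
v = v₀ + at → t = (0 − 24.5) / -9.8 = 2.50 s
v² = v₀² + 2aΔx → Δx = (0² − 24.5²)/(2·-9.8) = 30.6 m

Phase 2 (falling): v₀ = 0 m/s, a = -9.8 m/s².
Falls 74.6 m from rest: t = √(2·74.6/9.8) = 3.90 s; v = g·t = 38.2 m/s.
Total time = 2.50 + 3.90 = 6.40 s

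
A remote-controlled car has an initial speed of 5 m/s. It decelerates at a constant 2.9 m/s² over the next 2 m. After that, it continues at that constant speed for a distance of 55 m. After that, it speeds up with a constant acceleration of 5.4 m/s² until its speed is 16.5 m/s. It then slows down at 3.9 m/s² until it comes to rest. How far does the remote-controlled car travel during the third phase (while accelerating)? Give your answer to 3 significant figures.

Phase 1 (decelerating): v₀ = 5.00 m/s, a = -2.9 m/s².
v² = v₀² + 2aΔx = 5.00² + 2·-2.9·2 = 13.4 → v = 3.66 m/s
t = (v − v₀)/a = (3.66 − 5.00)/-2.9 = 0.462 s

Phase 2 (constant speed): v₀ = 3.66 m/s, a = 0 m/s².
Constant speed: t = d/v = 55/3.66 = 15.0 s

Phase 3 (accelerating): v₀ = 3.66 m/s, a = 5.4 m/s².
v = v₀ + at → t = (16.5 − 3.66) / 5.4 = 2.38 s
v² = v₀² + 2aΔx → Δx = (16.5² − 3.66²)/(2·5.4) = 24.0 m
Distance in phase 3 = 24.0 m

24.0 m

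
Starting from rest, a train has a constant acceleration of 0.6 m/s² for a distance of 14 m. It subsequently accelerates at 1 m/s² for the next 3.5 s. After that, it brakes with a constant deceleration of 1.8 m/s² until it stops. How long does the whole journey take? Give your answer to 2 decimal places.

Phase 1 (accelerating): v₀ = 0 m/s, a = 0.6 m/s².
v² = v₀² + 2aΔx = 0² + 2·0.6·14 = 16.8 → v = 4.10 m/s
t = (v − v₀)/a = (4.10 − 0)/0.6 = 6.83 s

Phase 2 (accelerating): v₀ = 4.10 m/s, a = 1 m/s².
v = v₀ + at = 4.10 + (1)(3.5) = 7.60 m/s
Δx = v₀t + ½at² = 4.10·3.5 + 0.5·1·3.5² = 20.5 m

Phase 3 (decelerating): v₀ = 7.60 m/s, a = -1.8 m/s².
v = v₀ + at → t = (0 − 7.60) / -1.8 = 4.22 s
v² = v₀² + 2aΔx → Δx = (0² − 7.60²)/(2·-1.8) = 16.0 m
Total time = 6.83 + 3.50 + 4.22 = 14.6 s

14.55 s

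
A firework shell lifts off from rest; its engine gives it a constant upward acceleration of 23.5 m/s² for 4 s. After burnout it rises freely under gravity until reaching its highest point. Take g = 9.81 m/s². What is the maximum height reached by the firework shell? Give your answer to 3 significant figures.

Phase 1 (powered ascent): v₀ = 0 m/s, a = 23.5 m/s².
v = v₀ + at = 0 + (23.5)(4) = 94.0 m/s
Δx = v₀t + ½at² = 0·4 + 0.5·23.5·4² = 188 m

Phase 2 (coasting upward): v₀ = 94.0 m/s, a = -9.81 m/s².
v = v₀ + at → t = (0 − 94.0) / -9.81 = 9.58 s
v² = v₀² + 2aΔx → Δx = (0² − 94.0²)/(2·-9.81) = 450 m
Maximum height = 188 + 450 = 638 m

638 m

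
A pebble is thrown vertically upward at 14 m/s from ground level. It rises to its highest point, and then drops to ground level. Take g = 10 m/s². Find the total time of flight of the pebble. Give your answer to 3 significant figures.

2.80 s

Phase 1 (rising): v₀ = 14.0 m/s, a = -10 m/s².
v = v₀ + at → t = (0 − 14.0) / -10 = 1.40 s
v² = v₀² + 2aΔx → Δx = (0² − 14.0²)/(2·-10) = 9.80 m

Phase 2 (falling): v₀ = 0 m/s, a = -10 m/s².
Falls 9.80 m from rest: t = √(2·9.80/10) = 1.40 s; v = g·t = 14.0 m/s.
Total time = 1.40 + 1.40 = 2.80 s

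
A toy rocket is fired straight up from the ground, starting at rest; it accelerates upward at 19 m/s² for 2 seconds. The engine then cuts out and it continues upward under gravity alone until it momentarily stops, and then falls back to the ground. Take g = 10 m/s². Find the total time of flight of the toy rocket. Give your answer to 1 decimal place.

Phase 1 (powered ascent): v₀ = 0 m/s, a = 19 m/s².
v = v₀ + at = 0 + (19)(2) = 38.0 m/s
Δx = v₀t + ½at² = 0·2 + 0.5·19·2² = 38.0 m

Phase 2 (coasting upward): v₀ = 38.0 m/s, a = -10 m/s².
v = v₀ + at → t = (0 − 38.0) / -10 = 3.80 s
v² = v₀² + 2aΔx → Δx = (0² − 38.0²)/(2·-10) = 72.2 m

Phase 3 (free fall): v₀ = 0 m/s, a = -10 m/s².
Falls 110 m from rest: t = √(2·110/10) = 4.69 s; v = g·t = 46.9 m/s.
Total time = 2.00 + 3.80 + 4.69 = 10.5 s

10.5 s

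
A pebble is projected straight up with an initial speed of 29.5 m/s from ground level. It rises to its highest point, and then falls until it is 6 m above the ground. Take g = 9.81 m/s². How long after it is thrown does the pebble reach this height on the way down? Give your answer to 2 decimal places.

5.80 s

Phase 1 (rising): v₀ = 29.5 m/s, a = -9.81 m/s².
v = v₀ + at → t = (0 − 29.5) / -9.81 = 3.01 s
v² = v₀² + 2aΔx → Δx = (0² − 29.5²)/(2·-9.81) = 44.4 m

Phase 2 (falling): v₀ = 0 m/s, a = -9.81 m/s².
Falls 38.4 m from rest: t = √(2·38.4/9.81) = 2.80 s; v = g·t = 27.4 m/s.
Total time = 3.01 + 2.80 = 5.80 s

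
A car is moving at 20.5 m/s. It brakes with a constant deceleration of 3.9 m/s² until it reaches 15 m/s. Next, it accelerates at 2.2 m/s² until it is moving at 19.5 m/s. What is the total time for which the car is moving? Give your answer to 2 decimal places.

Phase 1 (decelerating): v₀ = 20.5 m/s, a = -3.9 m/s².
v = v₀ + at → t = (15 − 20.5) / -3.9 = 1.41 s
v² = v₀² + 2aΔx → Δx = (15² − 20.5²)/(2·-3.9) = 25.0 m

Phase 2 (accelerating): v₀ = 15.0 m/s, a = 2.2 m/s².
v = v₀ + at → t = (19.5 − 15.0) / 2.2 = 2.05 s
v² = v₀² + 2aΔx → Δx = (19.5² − 15.0²)/(2·2.2) = 35.3 m
Total time = 1.41 + 2.05 = 3.46 s

3.46 s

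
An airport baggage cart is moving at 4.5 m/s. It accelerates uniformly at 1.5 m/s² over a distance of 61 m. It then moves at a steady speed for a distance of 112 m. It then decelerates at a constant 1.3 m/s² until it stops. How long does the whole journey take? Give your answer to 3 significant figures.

Phase 1 (accelerating): v₀ = 4.50 m/s, a = 1.5 m/s².
v² = v₀² + 2aΔx = 4.50² + 2·1.5·61 = 203 → v = 14.3 m/s
t = (v − v₀)/a = (14.3 − 4.50)/1.5 = 6.50 s

Phase 2 (constant speed): v₀ = 14.3 m/s, a = 0 m/s².
Constant speed: t = d/v = 112/14.3 = 7.86 s

Phase 3 (decelerating): v₀ = 14.3 m/s, a = -1.3 m/s².
v = v₀ + at → t = (0 − 14.3) / -1.3 = 11.0 s
v² = v₀² + 2aΔx → Δx = (0² − 14.3²)/(2·-1.3) = 78.2 m
Total time = 6.50 + 7.86 + 11.0 = 25.3 s

25.3 s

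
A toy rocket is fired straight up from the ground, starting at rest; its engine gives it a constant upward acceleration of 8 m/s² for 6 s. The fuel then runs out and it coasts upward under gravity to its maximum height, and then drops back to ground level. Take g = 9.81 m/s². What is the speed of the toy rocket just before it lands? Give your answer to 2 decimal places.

Phase 1 (powered ascent): v₀ = 0 m/s, a = 8 m/s².
v = v₀ + at = 0 + (8)(6) = 48.0 m/s
Δx = v₀t + ½at² = 0·6 + 0.5·8·6² = 144 m

Phase 2 (coasting upward): v₀ = 48.0 m/s, a = -9.81 m/s².
v = v₀ + at → t = (0 − 48.0) / -9.81 = 4.89 s
v² = v₀² + 2aΔx → Δx = (0² − 48.0²)/(2·-9.81) = 117 m

Phase 3 (free fall): v₀ = 0 m/s, a = -9.81 m/s².
Falls 261 m from rest: t = √(2·261/9.81) = 7.30 s; v = g·t = 71.6 m/s.
Impact speed = 71.6 m/s

71.62 m/s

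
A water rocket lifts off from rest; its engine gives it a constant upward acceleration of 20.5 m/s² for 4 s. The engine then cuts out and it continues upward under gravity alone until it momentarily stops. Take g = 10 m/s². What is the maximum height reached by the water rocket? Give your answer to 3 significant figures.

500 m

Phase 1 (powered ascent): v₀ = 0 m/s, a = 20.5 m/s².
v = v₀ + at = 0 + (20.5)(4) = 82.0 m/s
Δx = v₀t + ½at² = 0·4 + 0.5·20.5·4² = 164 m

Phase 2 (coasting upward): v₀ = 82.0 m/s, a = -10 m/s².
v = v₀ + at → t = (0 − 82.0) / -10 = 8.20 s
v² = v₀² + 2aΔx → Δx = (0² − 82.0²)/(2·-10) = 336 m
Maximum height = 164 + 336 = 500 m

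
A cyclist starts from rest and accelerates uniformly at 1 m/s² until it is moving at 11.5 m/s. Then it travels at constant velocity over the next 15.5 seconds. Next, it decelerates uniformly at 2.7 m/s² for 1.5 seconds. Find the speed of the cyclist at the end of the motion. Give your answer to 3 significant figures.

Phase 1 (accelerating): v₀ = 0 m/s, a = 1 m/s².
v = v₀ + at → t = (11.5 − 0) / 1 = 11.5 s
v² = v₀² + 2aΔx → Δx = (11.5² − 0²)/(2·1) = 66.1 m

Phase 2 (constant speed): v₀ = 11.5 m/s, a = 0 m/s².
v = v₀ + at = 11.5 + (0)(15.5) = 11.5 m/s
Δx = v₀t + ½at² = 11.5·15.5 + 0.5·0·15.5² = 178 m

Phase 3 (decelerating): v₀ = 11.5 m/s, a = -2.7 m/s².
v = v₀ + at = 11.5 + (-2.7)(1.5) = 7.45 m/s
Δx = v₀t + ½at² = 11.5·1.5 + 0.5·-2.7·1.5² = 14.2 m
Final speed = 7.45 m/s

7.45 m/s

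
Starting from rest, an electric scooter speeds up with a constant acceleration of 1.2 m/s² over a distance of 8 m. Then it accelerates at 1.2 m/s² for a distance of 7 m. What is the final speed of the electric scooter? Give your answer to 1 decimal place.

6.0 m/s

Phase 1 (accelerating): v₀ = 0 m/s, a = 1.2 m/s².
v² = v₀² + 2aΔx = 0² + 2·1.2·8 = 19.2 → v = 4.38 m/s
t = (v − v₀)/a = (4.38 − 0)/1.2 = 3.65 s

Phase 2 (accelerating): v₀ = 4.38 m/s, a = 1.2 m/s².
v² = v₀² + 2aΔx = 4.38² + 2·1.2·7 = 36.0 → v = 6.00 m/s
t = (v − v₀)/a = (6.00 − 4.38)/1.2 = 1.35 s
Final speed = 6.00 m/s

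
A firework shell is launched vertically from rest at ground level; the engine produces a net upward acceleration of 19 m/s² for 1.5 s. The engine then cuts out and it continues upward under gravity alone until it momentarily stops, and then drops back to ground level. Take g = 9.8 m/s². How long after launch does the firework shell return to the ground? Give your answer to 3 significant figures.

7.99 s

Phase 1 (powered ascent): v₀ = 0 m/s, a = 19 m/s².
v = v₀ + at = 0 + (19)(1.5) = 28.5 m/s
Δx = v₀t + ½at² = 0·1.5 + 0.5·19·1.5² = 21.4 m

Phase 2 (coasting upward): v₀ = 28.5 m/s, a = -9.8 m/s².
v = v₀ + at → t = (0 − 28.5) / -9.8 = 2.91 s
v² = v₀² + 2aΔx → Δx = (0² − 28.5²)/(2·-9.8) = 41.4 m

Phase 3 (free fall): v₀ = 0 m/s, a = -9.8 m/s².
Falls 62.8 m from rest: t = √(2·62.8/9.8) = 3.58 s; v = g·t = 35.1 m/s.
Total time = 1.50 + 2.91 + 3.58 = 7.99 s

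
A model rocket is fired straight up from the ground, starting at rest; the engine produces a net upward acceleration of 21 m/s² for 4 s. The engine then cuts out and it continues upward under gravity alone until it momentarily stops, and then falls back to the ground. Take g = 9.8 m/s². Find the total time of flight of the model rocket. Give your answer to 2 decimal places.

Phase 1 (powered ascent): v₀ = 0 m/s, a = 21 m/s².
v = v₀ + at = 0 + (21)(4) = 84.0 m/s
Δx = v₀t + ½at² = 0·4 + 0.5·21·4² = 168 m

Phase 2 (coasting upward): v₀ = 84.0 m/s, a = -9.8 m/s².
v = v₀ + at → t = (0 − 84.0) / -9.8 = 8.57 s
v² = v₀² + 2aΔx → Δx = (0² − 84.0²)/(2·-9.8) = 360 m

Phase 3 (free fall): v₀ = 0 m/s, a = -9.8 m/s².
Falls 528 m from rest: t = √(2·528/9.8) = 10.4 s; v = g·t = 102 m/s.
Total time = 4.00 + 8.57 + 10.4 = 23.0 s

22.95 s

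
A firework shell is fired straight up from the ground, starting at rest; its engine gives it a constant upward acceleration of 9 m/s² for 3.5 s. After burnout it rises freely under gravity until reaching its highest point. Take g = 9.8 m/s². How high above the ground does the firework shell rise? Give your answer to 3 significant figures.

Phase 1 (powered ascent): v₀ = 0 m/s, a = 9 m/s².
v = v₀ + at = 0 + (9)(3.5) = 31.5 m/s
Δx = v₀t + ½at² = 0·3.5 + 0.5·9·3.5² = 55.1 m

Phase 2 (coasting upward): v₀ = 31.5 m/s, a = -9.8 m/s².
v = v₀ + at → t = (0 − 31.5) / -9.8 = 3.21 s
v² = v₀² + 2aΔx → Δx = (0² − 31.5²)/(2·-9.8) = 50.6 m
Maximum height = 55.1 + 50.6 = 106 m

106 m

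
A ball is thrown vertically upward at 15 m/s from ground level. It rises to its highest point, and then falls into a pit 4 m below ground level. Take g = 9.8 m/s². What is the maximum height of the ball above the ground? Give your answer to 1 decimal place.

Phase 1 (rising): v₀ = 15.0 m/s, a = -9.8 m/s².
v = v₀ + at → t = (0 − 15.0) / -9.8 = 1.53 s
v² = v₀² + 2aΔx → Δx = (0² − 15.0²)/(2·-9.8) = 11.5 m
Maximum height = 11.5 m

11.5 m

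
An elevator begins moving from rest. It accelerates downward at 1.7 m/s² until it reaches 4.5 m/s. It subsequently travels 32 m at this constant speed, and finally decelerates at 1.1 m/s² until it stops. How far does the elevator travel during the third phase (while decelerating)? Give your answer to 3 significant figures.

9.20 m

Phase 1 (accelerating): v₀ = 0 m/s, a = 1.7 m/s².
v = v₀ + at → t = (4.5 − 0) / 1.7 = 2.65 s
v² = v₀² + 2aΔx → Δx = (4.5² − 0²)/(2·1.7) = 5.96 m

Phase 2 (constant speed): v₀ = 4.50 m/s, a = 0 m/s².
Constant speed: t = d/v = 32/4.50 = 7.11 s

Phase 3 (decelerating): v₀ = 4.50 m/s, a = -1.1 m/s².
v = v₀ + at → t = (0 − 4.50) / -1.1 = 4.09 s
v² = v₀² + 2aΔx → Δx = (0² − 4.50²)/(2·-1.1) = 9.20 m
Distance in phase 3 = 9.20 m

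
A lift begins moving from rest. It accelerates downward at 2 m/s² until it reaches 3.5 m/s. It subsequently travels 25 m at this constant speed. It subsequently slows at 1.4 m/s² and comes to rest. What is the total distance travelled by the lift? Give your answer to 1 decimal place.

32.4 m

Phase 1 (accelerating): v₀ = 0 m/s, a = 2 m/s².
v = v₀ + at → t = (3.5 − 0) / 2 = 1.75 s
v² = v₀² + 2aΔx → Δx = (3.5² − 0²)/(2·2) = 3.06 m

Phase 2 (constant speed): v₀ = 3.50 m/s, a = 0 m/s².
Constant speed: t = d/v = 25/3.50 = 7.14 s

Phase 3 (decelerating): v₀ = 3.50 m/s, a = -1.4 m/s².
v = v₀ + at → t = (0 − 3.50) / -1.4 = 2.50 s
v² = v₀² + 2aΔx → Δx = (0² − 3.50²)/(2·-1.4) = 4.38 m
Total distance = 3.06 + 25.0 + 4.38 = 32.4 m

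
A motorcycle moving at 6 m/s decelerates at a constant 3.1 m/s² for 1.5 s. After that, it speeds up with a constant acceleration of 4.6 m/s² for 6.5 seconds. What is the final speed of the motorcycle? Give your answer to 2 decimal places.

Phase 1 (decelerating): v₀ = 6.00 m/s, a = -3.1 m/s².
v = v₀ + at = 6.00 + (-3.1)(1.5) = 1.35 m/s
Δx = v₀t + ½at² = 6.00·1.5 + 0.5·-3.1·1.5² = 5.51 m

Phase 2 (accelerating): v₀ = 1.35 m/s, a = 4.6 m/s².
v = v₀ + at = 1.35 + (4.6)(6.5) = 31.2 m/s
Δx = v₀t + ½at² = 1.35·6.5 + 0.5·4.6·6.5² = 106 m
Final speed = 31.2 m/s

31.25 m/s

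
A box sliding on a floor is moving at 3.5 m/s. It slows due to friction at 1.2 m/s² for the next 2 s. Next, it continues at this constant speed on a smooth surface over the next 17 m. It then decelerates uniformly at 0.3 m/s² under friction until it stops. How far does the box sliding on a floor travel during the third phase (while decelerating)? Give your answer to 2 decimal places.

Phase 1 (decelerating): v₀ = 3.50 m/s, a = -1.2 m/s².
v = v₀ + at = 3.50 + (-1.2)(2) = 1.10 m/s
Δx = v₀t + ½at² = 3.50·2 + 0.5·-1.2·2² = 4.60 m

Phase 2 (constant speed): v₀ = 1.10 m/s, a = 0 m/s².
Constant speed: t = d/v = 17/1.10 = 15.5 s

Phase 3 (decelerating): v₀ = 1.10 m/s, a = -0.3 m/s².
v = v₀ + at → t = (0 − 1.10) / -0.3 = 3.67 s
v² = v₀² + 2aΔx → Δx = (0² − 1.10²)/(2·-0.3) = 2.02 m
Distance in phase 3 = 2.02 m

2.02 m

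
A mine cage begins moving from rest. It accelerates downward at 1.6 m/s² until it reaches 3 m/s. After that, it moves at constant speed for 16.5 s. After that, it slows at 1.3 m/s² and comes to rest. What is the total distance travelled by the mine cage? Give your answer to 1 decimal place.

55.8 m

Phase 1 (accelerating): v₀ = 0 m/s, a = 1.6 m/s².
v = v₀ + at → t = (3 − 0) / 1.6 = 1.88 s
v² = v₀² + 2aΔx → Δx = (3² − 0²)/(2·1.6) = 2.81 m

Phase 2 (constant speed): v₀ = 3.00 m/s, a = 0 m/s².
v = v₀ + at = 3.00 + (0)(16.5) = 3.00 m/s
Δx = v₀t + ½at² = 3.00·16.5 + 0.5·0·16.5² = 49.5 m

Phase 3 (decelerating): v₀ = 3.00 m/s, a = -1.3 m/s².
v = v₀ + at → t = (0 − 3.00) / -1.3 = 2.31 s
v² = v₀² + 2aΔx → Δx = (0² − 3.00²)/(2·-1.3) = 3.46 m
Total distance = 2.81 + 49.5 + 3.46 = 55.8 m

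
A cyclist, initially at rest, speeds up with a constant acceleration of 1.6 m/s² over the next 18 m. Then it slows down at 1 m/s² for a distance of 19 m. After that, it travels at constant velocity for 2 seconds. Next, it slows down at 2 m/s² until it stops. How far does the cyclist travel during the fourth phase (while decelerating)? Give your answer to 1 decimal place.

Phase 1 (accelerating): v₀ = 0 m/s, a = 1.6 m/s².
v² = v₀² + 2aΔx = 0² + 2·1.6·18 = 57.6 → v = 7.59 m/s
t = (v − v₀)/a = (7.59 − 0)/1.6 = 4.74 s

Phase 2 (decelerating): v₀ = 7.59 m/s, a = -1 m/s².
v² = v₀² + 2aΔx = 7.59² + 2·-1·19 = 19.6 → v = 4.43 m/s
t = (v − v₀)/a = (4.43 − 7.59)/-1 = 3.16 s

Phase 3 (constant speed): v₀ = 4.43 m/s, a = 0 m/s².
v = v₀ + at = 4.43 + (0)(2) = 4.43 m/s
Δx = v₀t + ½at² = 4.43·2 + 0.5·0·2² = 8.85 m

Phase 4 (decelerating): v₀ = 4.43 m/s, a = -2 m/s².
v = v₀ + at → t = (0 − 4.43) / -2 = 2.21 s
v² = v₀² + 2aΔx → Δx = (0² − 4.43²)/(2·-2) = 4.90 m
Distance in phase 4 = 4.90 m

4.9 m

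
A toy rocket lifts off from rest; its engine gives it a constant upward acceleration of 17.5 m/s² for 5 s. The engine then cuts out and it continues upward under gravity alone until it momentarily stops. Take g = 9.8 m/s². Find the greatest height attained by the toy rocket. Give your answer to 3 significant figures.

609 m

Phase 1 (powered ascent): v₀ = 0 m/s, a = 17.5 m/s².
v = v₀ + at = 0 + (17.5)(5) = 87.5 m/s
Δx = v₀t + ½at² = 0·5 + 0.5·17.5·5² = 219 m

Phase 2 (coasting upward): v₀ = 87.5 m/s, a = -9.8 m/s².
v = v₀ + at → t = (0 − 87.5) / -9.8 = 8.93 s
v² = v₀² + 2aΔx → Δx = (0² − 87.5²)/(2·-9.8) = 391 m
Maximum height = 219 + 391 = 609 m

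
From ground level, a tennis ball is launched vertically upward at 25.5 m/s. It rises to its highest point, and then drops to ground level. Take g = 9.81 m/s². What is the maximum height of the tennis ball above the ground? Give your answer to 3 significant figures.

33.1 m

Phase 1 (rising): v₀ = 25.5 m/s, a = -9.81 m/s².
v = v₀ + at → t = (0 − 25.5) / -9.81 = 2.60 s
v² = v₀² + 2aΔx → Δx = (0² − 25.5²)/(2·-9.81) = 33.1 m
Maximum height = 33.1 m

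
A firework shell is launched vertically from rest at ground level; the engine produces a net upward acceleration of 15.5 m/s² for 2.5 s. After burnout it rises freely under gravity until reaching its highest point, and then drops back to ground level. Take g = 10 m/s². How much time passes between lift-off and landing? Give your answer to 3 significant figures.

Phase 1 (powered ascent): v₀ = 0 m/s, a = 15.5 m/s².
v = v₀ + at = 0 + (15.5)(2.5) = 38.8 m/s
Δx = v₀t + ½at² = 0·2.5 + 0.5·15.5·2.5² = 48.4 m

Phase 2 (coasting upward): v₀ = 38.8 m/s, a = -10 m/s².
v = v₀ + at → t = (0 − 38.8) / -10 = 3.88 s
v² = v₀² + 2aΔx → Δx = (0² − 38.8²)/(2·-10) = 75.1 m

Phase 3 (free fall): v₀ = 0 m/s, a = -10 m/s².
Falls 124 m from rest: t = √(2·124/10) = 4.97 s; v = g·t = 49.7 m/s.
Total time = 2.50 + 3.88 + 4.97 = 11.3 s

11.3 s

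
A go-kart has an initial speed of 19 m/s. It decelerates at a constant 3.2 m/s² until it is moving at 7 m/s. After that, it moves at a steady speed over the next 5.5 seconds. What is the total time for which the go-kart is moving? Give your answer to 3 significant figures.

9.25 s

Phase 1 (decelerating): v₀ = 19.0 m/s, a = -3.2 m/s².
v = v₀ + at → t = (7 − 19.0) / -3.2 = 3.75 s
v² = v₀² + 2aΔx → Δx = (7² − 19.0²)/(2·-3.2) = 48.8 m

Phase 2 (constant speed): v₀ = 7.00 m/s, a = 0 m/s².
v = v₀ + at = 7.00 + (0)(5.5) = 7.00 m/s
Δx = v₀t + ½at² = 7.00·5.5 + 0.5·0·5.5² = 38.5 m
Total time = 3.75 + 5.50 = 9.25 s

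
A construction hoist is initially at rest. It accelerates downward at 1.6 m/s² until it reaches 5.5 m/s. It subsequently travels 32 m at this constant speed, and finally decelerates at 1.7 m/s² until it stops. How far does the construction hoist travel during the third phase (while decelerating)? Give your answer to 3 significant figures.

8.90 m

Phase 1 (accelerating): v₀ = 0 m/s, a = 1.6 m/s².
v = v₀ + at → t = (5.5 − 0) / 1.6 = 3.44 s
v² = v₀² + 2aΔx → Δx = (5.5² − 0²)/(2·1.6) = 9.45 m

Phase 2 (constant speed): v₀ = 5.50 m/s, a = 0 m/s².
Constant speed: t = d/v = 32/5.50 = 5.82 s

Phase 3 (decelerating): v₀ = 5.50 m/s, a = -1.7 m/s².
v = v₀ + at → t = (0 − 5.50) / -1.7 = 3.24 s
v² = v₀² + 2aΔx → Δx = (0² − 5.50²)/(2·-1.7) = 8.90 m
Distance in phase 3 = 8.90 m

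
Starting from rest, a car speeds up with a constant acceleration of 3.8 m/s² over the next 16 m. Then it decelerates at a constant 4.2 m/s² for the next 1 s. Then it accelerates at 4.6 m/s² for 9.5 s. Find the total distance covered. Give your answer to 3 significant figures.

297 m

Phase 1 (accelerating): v₀ = 0 m/s, a = 3.8 m/s².
v² = v₀² + 2aΔx = 0² + 2·3.8·16 = 122 → v = 11.0 m/s
t = (v − v₀)/a = (11.0 − 0)/3.8 = 2.90 s

Phase 2 (decelerating): v₀ = 11.0 m/s, a = -4.2 m/s².
v = v₀ + at = 11.0 + (-4.2)(1) = 6.83 m/s
Δx = v₀t + ½at² = 11.0·1 + 0.5·-4.2·1² = 8.93 m

Phase 3 (accelerating): v₀ = 6.83 m/s, a = 4.6 m/s².
v = v₀ + at = 6.83 + (4.6)(9.5) = 50.5 m/s
Δx = v₀t + ½at² = 6.83·9.5 + 0.5·4.6·9.5² = 272 m
Total distance = 16.0 + 8.93 + 272 = 297 m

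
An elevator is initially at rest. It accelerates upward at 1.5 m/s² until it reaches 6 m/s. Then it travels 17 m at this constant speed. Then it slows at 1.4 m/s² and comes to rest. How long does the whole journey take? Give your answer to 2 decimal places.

Phase 1 (accelerating): v₀ = 0 m/s, a = 1.5 m/s².
v = v₀ + at → t = (6 − 0) / 1.5 = 4.00 s
v² = v₀² + 2aΔx → Δx = (6² − 0²)/(2·1.5) = 12.0 m

Phase 2 (constant speed): v₀ = 6.00 m/s, a = 0 m/s².
Constant speed: t = d/v = 17/6.00 = 2.83 s

Phase 3 (decelerating): v₀ = 6.00 m/s, a = -1.4 m/s².
v = v₀ + at → t = (0 − 6.00) / -1.4 = 4.29 s
v² = v₀² + 2aΔx → Δx = (0² − 6.00²)/(2·-1.4) = 12.9 m
Total time = 4.00 + 2.83 + 4.29 = 11.1 s

11.12 s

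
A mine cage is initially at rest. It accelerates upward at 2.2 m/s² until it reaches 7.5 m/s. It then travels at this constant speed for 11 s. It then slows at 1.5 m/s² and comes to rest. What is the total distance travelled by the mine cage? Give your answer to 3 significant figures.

114 m

Phase 1 (accelerating): v₀ = 0 m/s, a = 2.2 m/s².
v = v₀ + at → t = (7.5 − 0) / 2.2 = 3.41 s
v² = v₀² + 2aΔx → Δx = (7.5² − 0²)/(2·2.2) = 12.8 m

Phase 2 (constant speed): v₀ = 7.50 m/s, a = 0 m/s².
v = v₀ + at = 7.50 + (0)(11) = 7.50 m/s
Δx = v₀t + ½at² = 7.50·11 + 0.5·0·11² = 82.5 m

Phase 3 (decelerating): v₀ = 7.50 m/s, a = -1.5 m/s².
v = v₀ + at → t = (0 − 7.50) / -1.5 = 5.00 s
v² = v₀² + 2aΔx → Δx = (0² − 7.50²)/(2·-1.5) = 18.8 m
Total distance = 12.8 + 82.5 + 18.8 = 114 m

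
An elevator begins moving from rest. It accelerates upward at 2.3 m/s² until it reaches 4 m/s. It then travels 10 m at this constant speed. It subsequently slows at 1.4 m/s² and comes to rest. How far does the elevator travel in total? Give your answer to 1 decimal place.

19.2 m

Phase 1 (accelerating): v₀ = 0 m/s, a = 2.3 m/s².
v = v₀ + at → t = (4 − 0) / 2.3 = 1.74 s
v² = v₀² + 2aΔx → Δx = (4² − 0²)/(2·2.3) = 3.48 m

Phase 2 (constant speed): v₀ = 4.00 m/s, a = 0 m/s².
Constant speed: t = d/v = 10/4.00 = 2.50 s

Phase 3 (decelerating): v₀ = 4.00 m/s, a = -1.4 m/s².
v = v₀ + at → t = (0 − 4.00) / -1.4 = 2.86 s
v² = v₀² + 2aΔx → Δx = (0² − 4.00²)/(2·-1.4) = 5.71 m
Total distance = 3.48 + 10.0 + 5.71 = 19.2 m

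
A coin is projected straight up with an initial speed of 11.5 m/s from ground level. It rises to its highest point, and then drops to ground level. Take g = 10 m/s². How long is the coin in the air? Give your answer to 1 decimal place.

Phase 1 (rising): v₀ = 11.5 m/s, a = -10 m/s².
v = v₀ + at → t = (0 − 11.5) / -10 = 1.15 s
v² = v₀² + 2aΔx → Δx = (0² − 11.5²)/(2·-10) = 6.61 m

Phase 2 (falling): v₀ = 0 m/s, a = -10 m/s².
Falls 6.61 m from rest: t = √(2·6.61/10) = 1.15 s; v = g·t = 11.5 m/s.
Total time = 1.15 + 1.15 = 2.30 s

2.3 s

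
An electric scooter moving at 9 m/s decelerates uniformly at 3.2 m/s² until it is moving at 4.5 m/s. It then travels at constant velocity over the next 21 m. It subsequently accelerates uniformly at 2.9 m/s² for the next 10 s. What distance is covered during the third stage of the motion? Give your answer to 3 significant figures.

Phase 1 (decelerating): v₀ = 9.00 m/s, a = -3.2 m/s².
v = v₀ + at → t = (4.5 − 9.00) / -3.2 = 1.41 s
v² = v₀² + 2aΔx → Δx = (4.5² − 9.00²)/(2·-3.2) = 9.49 m

Phase 2 (constant speed): v₀ = 4.50 m/s, a = 0 m/s².
Constant speed: t = d/v = 21/4.50 = 4.67 s

Phase 3 (accelerating): v₀ = 4.50 m/s, a = 2.9 m/s².
v = v₀ + at = 4.50 + (2.9)(10) = 33.5 m/s
Δx = v₀t + ½at² = 4.50·10 + 0.5·2.9·10² = 190 m
Distance in phase 3 = 190 m

190 m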